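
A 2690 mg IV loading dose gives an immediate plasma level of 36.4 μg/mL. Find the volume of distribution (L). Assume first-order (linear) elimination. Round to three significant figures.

Immediately after an IV bolus, C₀ = Dose / Vd, so Vd = Dose / C₀.
Vd = 2690 / 36.4 = 73.90 L

73.9 L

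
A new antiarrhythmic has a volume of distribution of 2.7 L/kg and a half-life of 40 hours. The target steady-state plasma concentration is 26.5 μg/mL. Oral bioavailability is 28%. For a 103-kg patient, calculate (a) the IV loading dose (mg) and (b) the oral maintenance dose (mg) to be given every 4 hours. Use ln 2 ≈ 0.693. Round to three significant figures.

Vd(total) = 103 kg × 2.7 L/kg = 278.1 L
LD = Vd × C = 278.1 × 26.5 = 7370 mg
CL = 0.693 × Vd / t½ = 0.693 × 278.1 / 40 = 4.818 L/h
D = CL × Css × τ / F = 4.818 × 26.5 × 4 / 0.28 = 1824 mg

(a) 7370 mg; (b) 1820 mg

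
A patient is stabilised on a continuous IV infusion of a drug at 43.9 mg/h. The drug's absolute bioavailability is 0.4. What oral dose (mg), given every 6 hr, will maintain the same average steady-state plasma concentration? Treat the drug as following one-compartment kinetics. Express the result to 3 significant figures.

To maintain the same Css, the systemic dosing rate must be unchanged: F·D/τ = infusion rate.
D = rate × τ / F = 43.9 × 6 / 0.4 = 658.5 mg

659 mg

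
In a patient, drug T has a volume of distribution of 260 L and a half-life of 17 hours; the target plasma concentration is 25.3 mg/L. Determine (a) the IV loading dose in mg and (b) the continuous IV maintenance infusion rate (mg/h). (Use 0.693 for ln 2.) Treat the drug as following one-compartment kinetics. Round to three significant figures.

(a) 6580 mg; (b) 268 mg/h

LD = Vd × C = 260.0 × 25.3 = 6578 mg
CL = 0.693 × Vd / t½ = 0.693 × 260.0 / 17 = 10.60 L/h
Infusion rate = CL × Css = 10.60 × 25.3 = 268.2 mg/h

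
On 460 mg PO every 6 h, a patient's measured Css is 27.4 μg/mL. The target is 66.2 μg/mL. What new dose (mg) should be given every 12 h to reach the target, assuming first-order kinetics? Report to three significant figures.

With linear kinetics, Css is proportional to dose rate (D/τ) at fixed clearance.
D₂ = D₁ × (Css,target / Css,current) × (τ₂/τ₁) = 460 × (66.2/27.4) × (12/6) = 2223 mg

2220 mg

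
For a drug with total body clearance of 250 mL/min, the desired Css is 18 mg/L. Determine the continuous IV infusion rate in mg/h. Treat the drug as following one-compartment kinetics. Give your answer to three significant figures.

Convert clearance: 250 mL/min × 60 min/h ÷ 1000 mL/L = 15.00 L/h
Infusion rate = CL · Css = 15.00 L/h × 18 mg/L = 270.0 mg/h

270 mg/h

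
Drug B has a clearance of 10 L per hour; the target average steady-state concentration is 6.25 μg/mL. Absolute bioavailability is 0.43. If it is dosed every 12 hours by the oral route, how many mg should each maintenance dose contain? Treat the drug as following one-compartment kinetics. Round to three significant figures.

1740 mg

D = CL × Css × τ / F = 10.00 × 6.25 × 12 / 0.43 = 1744 mg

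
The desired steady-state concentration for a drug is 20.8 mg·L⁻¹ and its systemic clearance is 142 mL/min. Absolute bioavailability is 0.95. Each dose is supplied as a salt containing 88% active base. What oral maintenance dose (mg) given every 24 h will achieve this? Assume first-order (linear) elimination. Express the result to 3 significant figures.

Convert clearance: 142 mL/min × 60 min/h ÷ 1000 mL/L = 8.520 L/h
D = CL × Css × τ / F / S = 8.520 × 20.8 × 24 / 0.95 / 0.88 = 5088 mg

5090 mg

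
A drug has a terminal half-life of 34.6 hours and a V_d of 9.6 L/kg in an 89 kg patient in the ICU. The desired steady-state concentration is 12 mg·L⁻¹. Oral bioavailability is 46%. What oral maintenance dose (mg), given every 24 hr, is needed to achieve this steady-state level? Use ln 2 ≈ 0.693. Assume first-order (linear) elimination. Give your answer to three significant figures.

Total Vd = 9.6 × 89 = 854.4 L
CL = 0.693 × Vd / t½ = 0.693 × 854.4 / 34.6 = 17.11 L/h
D = CL × Css × τ / F = 17.11 × 12 × 24 / 0.46 = 10710 mg

10700 mg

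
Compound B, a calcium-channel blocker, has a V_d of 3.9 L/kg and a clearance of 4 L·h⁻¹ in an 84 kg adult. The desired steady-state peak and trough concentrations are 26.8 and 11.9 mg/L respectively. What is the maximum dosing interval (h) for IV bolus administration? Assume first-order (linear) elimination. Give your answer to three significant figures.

66.5 h

Vd(total) = 84 kg × 3.9 L/kg = 327.6 L
k = CL / Vd = 4.000 / 327.6 = 0.01221 h⁻¹
Between IV bolus doses, concentration decays as C = C₀·e^(−kτ), so C_peak/C_trough = e^(kτ).
τ_max = ln(C_peak/C_trough) / k = ln(26.8/11.9) / 0.01221 = 0.8119 / 0.01221 = 66.49 h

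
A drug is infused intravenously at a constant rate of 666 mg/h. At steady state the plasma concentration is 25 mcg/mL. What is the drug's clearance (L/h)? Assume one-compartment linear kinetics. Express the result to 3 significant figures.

26.6 L/h

At steady state, infusion rate = CL × Css, so CL = rate / Css.
CL = 666 / 25 = 26.64 L/h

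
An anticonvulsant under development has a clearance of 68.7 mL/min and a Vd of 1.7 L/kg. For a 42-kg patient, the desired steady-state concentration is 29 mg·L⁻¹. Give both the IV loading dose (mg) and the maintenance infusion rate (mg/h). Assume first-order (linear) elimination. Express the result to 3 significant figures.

(a) 2070 mg; (b) 120 mg/h

Vd = 1.7 L/kg × 42 kg = 71.40 L
LD = Vd · C_target = 71.40 × 29 = 2071 mg
Convert clearance: 68.7 mL/min × 60 min/h ÷ 1000 mL/L = 4.122 L/h
Maintenance: replace elimination → rate = CL × Css = 4.122 × 29 = 119.5 mg/h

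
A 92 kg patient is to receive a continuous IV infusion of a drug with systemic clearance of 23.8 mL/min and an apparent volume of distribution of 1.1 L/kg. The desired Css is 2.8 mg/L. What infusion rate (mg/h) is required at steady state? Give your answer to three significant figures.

CL = 23.8 mL/min × 60/1000 = 1.428 L/h
Rate = CL × Css = 1.428 × 2.8 = 3.998 mg/h

4.00 mg/h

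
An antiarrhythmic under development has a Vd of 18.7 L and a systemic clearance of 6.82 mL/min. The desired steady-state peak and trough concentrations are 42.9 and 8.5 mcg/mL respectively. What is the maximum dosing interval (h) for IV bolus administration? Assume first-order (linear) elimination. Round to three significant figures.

Convert clearance: 6.82 mL/min × 60 min/h ÷ 1000 mL/L = 0.4092 L/h
k = CL / Vd = 0.4092 / 18.70 = 0.02188 h⁻¹
Between IV bolus doses, concentration decays as C = C₀·e^(−kτ), so C_peak/C_trough = e^(kτ).
τ_max = ln(C_peak/C_trough) / k = ln(42.9/8.5) / 0.02188 = 1.619 / 0.02188 = 73.99 h

74.0 h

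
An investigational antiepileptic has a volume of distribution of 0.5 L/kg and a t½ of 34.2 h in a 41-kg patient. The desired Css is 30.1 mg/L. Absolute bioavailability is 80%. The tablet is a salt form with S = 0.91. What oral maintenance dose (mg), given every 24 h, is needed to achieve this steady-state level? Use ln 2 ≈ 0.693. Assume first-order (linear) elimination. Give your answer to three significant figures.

Vd = 0.5 L/kg × 41 kg = 20.50 L
CL = 0.693 × Vd / t½ = 0.693 × 20.50 / 34.2 = 0.4154 L/h
D = CL × Css × τ / F / S = 0.4154 × 30.1 × 24 / 0.8 / 0.91 = 412.2 mg

412 mg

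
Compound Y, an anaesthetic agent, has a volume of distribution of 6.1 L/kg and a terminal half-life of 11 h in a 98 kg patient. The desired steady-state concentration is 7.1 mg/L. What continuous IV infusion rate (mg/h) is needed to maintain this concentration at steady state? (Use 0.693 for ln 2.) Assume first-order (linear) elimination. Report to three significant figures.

267 mg/h

Vd = 6.1 L/kg × 98 kg = 597.8 L
k = 0.693/11 = 0.06300 h⁻¹, so CL = k·Vd = 0.06300 × 597.8 = 37.66 L/h
Infusion rate = CL × Css = 37.66 × 7.1 = 267.4 mg/h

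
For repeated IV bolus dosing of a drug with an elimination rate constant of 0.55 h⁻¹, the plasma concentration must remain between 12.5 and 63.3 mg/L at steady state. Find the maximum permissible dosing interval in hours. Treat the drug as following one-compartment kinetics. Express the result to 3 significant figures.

Between IV bolus doses, concentration decays as C = C₀·e^(−kτ), so C_peak/C_trough = e^(kτ).
τ_max = ln(C_peak/C_trough) / k = ln(63.3/12.5) / 0.5500 = 1.622 / 0.5500 = 2.949 h

2.95 h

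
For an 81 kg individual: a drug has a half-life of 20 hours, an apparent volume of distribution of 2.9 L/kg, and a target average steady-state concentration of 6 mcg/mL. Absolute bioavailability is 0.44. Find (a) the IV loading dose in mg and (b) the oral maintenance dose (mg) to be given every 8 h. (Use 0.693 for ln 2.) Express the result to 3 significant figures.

(a) 1410 mg; (b) 888 mg

Vd = 2.9 L/kg × 81 kg = 234.9 L
LD = Vd × C = 234.9 × 6 = 1409 mg
CL = 0.693 × Vd / t½ = 0.693 × 234.9 / 20 = 8.139 L/h
D = CL × Css × τ / F = 8.139 × 6 × 8 / 0.44 = 887.9 mg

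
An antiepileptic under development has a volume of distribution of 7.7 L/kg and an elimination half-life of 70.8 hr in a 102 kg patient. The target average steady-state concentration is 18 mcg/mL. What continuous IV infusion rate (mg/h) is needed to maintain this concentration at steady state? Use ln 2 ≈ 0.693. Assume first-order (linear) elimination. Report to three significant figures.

Total Vd = 7.7 × 102 = 785.4 L
CL = ln 2 · Vd / t½ = 0.693 × 785.4 / 70.8 = 7.688 L/h
Infusion rate = CL × Css = 7.688 × 18 = 138.4 mg/h

138 mg/h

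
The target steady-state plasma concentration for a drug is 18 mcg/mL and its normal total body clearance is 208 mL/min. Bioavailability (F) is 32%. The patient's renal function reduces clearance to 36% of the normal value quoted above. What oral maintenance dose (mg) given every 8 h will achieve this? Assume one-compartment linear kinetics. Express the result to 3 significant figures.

CL = 208 mL/min = 208 × 0.06 = 12.48 L/h
Patient clearance = 0.36 × 12.48 = 4.493 L/h
D = CL × Css × τ / F = 4.493 × 18 × 8 / 0.32 = 2022 mg

2020 mg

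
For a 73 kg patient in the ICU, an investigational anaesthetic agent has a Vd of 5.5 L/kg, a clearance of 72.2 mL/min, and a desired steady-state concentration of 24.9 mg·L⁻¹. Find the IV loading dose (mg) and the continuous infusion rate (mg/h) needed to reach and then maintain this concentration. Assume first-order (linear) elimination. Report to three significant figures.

Vd(total) = 73 kg × 5.5 L/kg = 401.5 L
Loading: fill Vd to C_target → 401.5 L × 24.9 mg/L = 9997 mg
CL = 72.2 mL/min = 72.2 × 0.06 = 4.332 L/h
Maintenance: replace elimination → rate = CL × Css = 4.332 × 24.9 = 107.9 mg/h

(a) 10000 mg; (b) 108 mg/h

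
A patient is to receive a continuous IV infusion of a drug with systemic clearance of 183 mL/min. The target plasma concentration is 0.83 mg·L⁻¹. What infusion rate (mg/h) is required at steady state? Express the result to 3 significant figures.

9.11 mg/h

CL = 183 mL/min × 60/1000 = 10.98 L/h
R₀ = 10.98 × 0.83 = 9.113 mg/h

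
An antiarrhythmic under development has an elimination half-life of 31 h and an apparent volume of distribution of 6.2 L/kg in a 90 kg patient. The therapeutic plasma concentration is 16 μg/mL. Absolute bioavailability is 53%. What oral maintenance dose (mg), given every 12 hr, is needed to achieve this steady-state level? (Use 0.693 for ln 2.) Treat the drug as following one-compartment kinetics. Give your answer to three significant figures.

Vd(total) = 90 kg × 6.2 L/kg = 558.0 L
k = 0.693/31 = 0.02235 h⁻¹, so CL = k·Vd = 0.02235 × 558.0 = 12.47 L/h
D = CL × Css × τ / F = 12.47 × 16 × 12 / 0.53 = 4517 mg

4520 mg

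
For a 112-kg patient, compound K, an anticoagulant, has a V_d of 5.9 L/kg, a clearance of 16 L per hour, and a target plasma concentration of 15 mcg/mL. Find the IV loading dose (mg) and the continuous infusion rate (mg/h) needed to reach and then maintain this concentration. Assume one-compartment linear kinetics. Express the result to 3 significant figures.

Vd = 5.9 L/kg × 112 kg = 660.8 L
Loading: fill Vd to C_target → 660.8 L × 15 mg/L = 9912 mg
Maintenance: replace elimination → rate = CL × Css = 16.00 × 15 = 240.0 mg/h

(a) 9910 mg; (b) 240 mg/h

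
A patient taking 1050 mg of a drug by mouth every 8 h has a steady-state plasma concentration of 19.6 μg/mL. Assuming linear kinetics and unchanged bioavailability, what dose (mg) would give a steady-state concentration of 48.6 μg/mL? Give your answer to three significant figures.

With linear kinetics, Css is proportional to dose rate (D/τ) at fixed clearance.
D₂ = D₁ × (Css,target / Css,current) = 1050 × 48.6/19.6 = 2604 mg

2600 mg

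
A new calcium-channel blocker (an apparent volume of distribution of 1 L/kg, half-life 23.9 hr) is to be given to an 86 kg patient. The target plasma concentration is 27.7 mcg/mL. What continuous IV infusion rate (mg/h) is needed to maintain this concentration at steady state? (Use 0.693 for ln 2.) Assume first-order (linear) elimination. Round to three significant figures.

Total Vd = 1 × 86 = 86.00 L
k = 0.693/23.9 = 0.02900 h⁻¹, so CL = k·Vd = 0.02900 × 86.00 = 2.494 L/h
Infusion rate = CL × Css = 2.494 × 27.7 = 69.08 mg/h

69.1 mg/h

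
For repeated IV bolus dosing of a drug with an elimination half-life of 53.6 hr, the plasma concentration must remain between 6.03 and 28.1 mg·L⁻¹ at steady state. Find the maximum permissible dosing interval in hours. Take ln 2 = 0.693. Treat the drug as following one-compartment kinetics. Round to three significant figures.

k = 0.693 / t½ = 0.693 / 53.6 = 0.01293 h⁻¹
Between IV bolus doses, concentration decays as C = C₀·e^(−kτ), so C_peak/C_trough = e^(kτ).
τ_max = ln(C_peak/C_trough) / k = ln(28.1/6.03) / 0.01293 = 1.539 / 0.01293 = 119.0 h

119 h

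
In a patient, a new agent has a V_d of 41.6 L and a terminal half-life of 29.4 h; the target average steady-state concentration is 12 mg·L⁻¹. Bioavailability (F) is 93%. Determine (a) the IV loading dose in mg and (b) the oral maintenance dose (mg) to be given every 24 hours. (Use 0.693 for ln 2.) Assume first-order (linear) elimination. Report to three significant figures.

(a) 499 mg; (b) 304 mg

LD = Vd × C = 41.60 × 12 = 499.2 mg
CL = 0.693 × Vd / t½ = 0.693 × 41.60 / 29.4 = 0.9806 L/h
D = CL × Css × τ / F = 0.9806 × 12 × 24 / 0.93 = 303.7 mg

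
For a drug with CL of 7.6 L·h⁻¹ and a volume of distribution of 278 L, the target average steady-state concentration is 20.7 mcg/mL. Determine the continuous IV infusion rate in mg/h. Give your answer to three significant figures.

157 mg/h

Rate = CL × Css = 7.600 × 20.7 = 157.3 mg/h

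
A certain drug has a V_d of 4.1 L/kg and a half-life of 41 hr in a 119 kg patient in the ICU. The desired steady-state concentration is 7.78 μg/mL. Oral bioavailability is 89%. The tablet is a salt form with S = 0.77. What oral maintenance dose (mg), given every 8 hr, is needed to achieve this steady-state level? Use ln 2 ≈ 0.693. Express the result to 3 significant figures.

Vd = 4.1 L/kg × 119 kg = 487.9 L
CL = 0.693 × Vd / t½ = 0.693 × 487.9 / 41 = 8.247 L/h
D = CL × Css × τ / F / S = 8.247 × 7.78 × 8 / 0.89 / 0.77 = 749.0 mg

749 mg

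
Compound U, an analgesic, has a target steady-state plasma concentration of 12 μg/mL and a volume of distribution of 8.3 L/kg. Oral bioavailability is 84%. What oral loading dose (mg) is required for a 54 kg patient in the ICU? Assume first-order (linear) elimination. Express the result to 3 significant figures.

6400 mg

Vd = 8.3 L/kg × 54 kg = 448.2 L
The loading dose fills Vd to the target concentration.
LD = Vd × C / F = 448.2 × 12.00 / 0.84 = 6403 mg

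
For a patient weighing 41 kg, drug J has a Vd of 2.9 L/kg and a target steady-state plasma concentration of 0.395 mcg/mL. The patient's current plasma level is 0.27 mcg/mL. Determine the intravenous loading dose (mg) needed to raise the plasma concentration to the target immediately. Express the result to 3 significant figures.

14.9 mg

Total Vd = 2.9 × 41 = 118.9 L
Concentration deficit ΔC = 0.395 − 0.27 = 0.1250 mg/L
LD = Vd × ΔC = 118.9 × 0.1250 = 14.86 mg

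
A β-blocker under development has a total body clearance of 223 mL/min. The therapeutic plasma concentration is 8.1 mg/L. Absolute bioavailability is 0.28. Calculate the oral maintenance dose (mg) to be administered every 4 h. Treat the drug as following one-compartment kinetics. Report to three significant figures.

1550 mg

Convert clearance: 223 mL/min × 60 min/h ÷ 1000 mL/L = 13.38 L/h
D = CL × Css × τ / F = 13.38 × 8.1 × 4 / 0.28 = 1548 mg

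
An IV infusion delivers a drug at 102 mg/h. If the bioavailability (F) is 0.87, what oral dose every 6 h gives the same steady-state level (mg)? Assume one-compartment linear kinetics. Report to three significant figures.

703 mg

To maintain the same Css, the systemic dosing rate must be unchanged: F·D/τ = infusion rate.
D = rate × τ / F = 102 × 6 / 0.87 = 703.4 mg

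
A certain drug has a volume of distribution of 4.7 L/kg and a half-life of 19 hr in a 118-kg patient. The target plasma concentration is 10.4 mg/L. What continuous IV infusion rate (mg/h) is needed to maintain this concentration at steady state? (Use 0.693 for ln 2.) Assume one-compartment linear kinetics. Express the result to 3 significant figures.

Vd = 4.7 L/kg × 118 kg = 554.6 L
k = 0.693/19 = 0.03647 h⁻¹, so CL = k·Vd = 0.03647 × 554.6 = 20.23 L/h
Infusion rate = CL × Css = 20.23 × 10.4 = 210.4 mg/h

210 mg/h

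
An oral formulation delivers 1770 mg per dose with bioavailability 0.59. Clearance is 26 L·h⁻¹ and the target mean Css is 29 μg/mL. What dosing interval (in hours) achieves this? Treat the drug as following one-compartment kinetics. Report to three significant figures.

F·D/τ = CL·Css → τ = F·D / (CL·Css).
τ = 0.59 × 1770 / (26 × 29) = 1.385 h

1.39 h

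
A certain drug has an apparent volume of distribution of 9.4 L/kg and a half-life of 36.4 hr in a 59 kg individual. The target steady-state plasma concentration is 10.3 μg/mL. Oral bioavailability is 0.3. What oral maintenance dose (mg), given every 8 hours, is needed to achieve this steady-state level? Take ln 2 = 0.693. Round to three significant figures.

Vd(total) = 59 kg × 9.4 L/kg = 554.6 L
k = 0.693/36.4 = 0.01904 h⁻¹, so CL = k·Vd = 0.01904 × 554.6 = 10.56 L/h
D = CL × Css × τ / F = 10.56 × 10.3 × 8 / 0.3 = 2900 mg

2900 mg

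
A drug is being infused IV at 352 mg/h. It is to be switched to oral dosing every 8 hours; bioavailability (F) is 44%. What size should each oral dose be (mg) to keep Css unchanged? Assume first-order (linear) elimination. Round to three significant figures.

To maintain the same Css, the systemic dosing rate must be unchanged: F·D/τ = infusion rate.
D = rate × τ / F = 352 × 8 / 0.44 = 6400 mg

6400 mg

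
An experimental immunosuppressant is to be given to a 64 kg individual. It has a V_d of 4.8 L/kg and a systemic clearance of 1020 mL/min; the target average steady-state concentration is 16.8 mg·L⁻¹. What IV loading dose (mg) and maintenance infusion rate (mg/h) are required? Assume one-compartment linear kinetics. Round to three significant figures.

Total Vd = 4.8 × 64 = 307.2 L
Loading: fill Vd to C_target → 307.2 L × 16.8 mg/L = 5161 mg
Convert clearance: 1020 mL/min × 60 min/h ÷ 1000 mL/L = 61.20 L/h
Maintenance infusion rate = CL × Css = 61.20 × 16.8 = 1028 mg/h

(a) 5160 mg; (b) 1030 mg/h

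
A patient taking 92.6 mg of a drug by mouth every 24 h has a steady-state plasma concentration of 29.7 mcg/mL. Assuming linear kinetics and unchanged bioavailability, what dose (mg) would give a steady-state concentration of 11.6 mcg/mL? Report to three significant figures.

36.2 mg

For first-order elimination, Css ∝ F·D/(CL·τ); F and CL are unchanged, so Css ∝ D/τ.
D₂ = D₁ × (Css,target / Css,current) = 92.6 × 11.6/29.7 = 36.17 mg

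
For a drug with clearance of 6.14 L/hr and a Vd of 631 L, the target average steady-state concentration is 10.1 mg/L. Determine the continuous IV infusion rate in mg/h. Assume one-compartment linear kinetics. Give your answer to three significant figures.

62.0 mg/h

At steady state, infusion rate equals elimination rate: rate in = CL × Css.
Rate = CL × Css = 6.140 × 10.1 = 62.01 mg/h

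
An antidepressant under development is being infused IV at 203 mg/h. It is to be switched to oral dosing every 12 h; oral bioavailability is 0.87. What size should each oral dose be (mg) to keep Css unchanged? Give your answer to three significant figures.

2800 mg

To maintain the same Css, the systemic dosing rate must be unchanged: F·D/τ = infusion rate.
D = rate × τ / F = 203 × 12 / 0.87 = 2800 mg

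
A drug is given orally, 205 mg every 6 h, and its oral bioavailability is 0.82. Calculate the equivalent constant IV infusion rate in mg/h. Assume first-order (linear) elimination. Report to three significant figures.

28.0 mg/h

Equivalent systemic input: infusion rate = F·D/τ.
Rate = 0.82 × 205 / 6 = 28.02 mg/h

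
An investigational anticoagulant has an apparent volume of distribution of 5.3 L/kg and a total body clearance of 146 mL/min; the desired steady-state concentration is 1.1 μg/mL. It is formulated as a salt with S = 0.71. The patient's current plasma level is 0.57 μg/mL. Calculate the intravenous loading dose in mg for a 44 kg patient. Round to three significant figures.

Vd(total) = 44 kg × 5.3 L/kg = 233.2 L
The loading dose fills Vd to the target concentration.
Concentration deficit ΔC = 1.1 − 0.57 = 0.5300 mg/L
LD = Vd × ΔC / S = 233.2 × 0.5300 / 0.71 = 174.1 mg

174 mg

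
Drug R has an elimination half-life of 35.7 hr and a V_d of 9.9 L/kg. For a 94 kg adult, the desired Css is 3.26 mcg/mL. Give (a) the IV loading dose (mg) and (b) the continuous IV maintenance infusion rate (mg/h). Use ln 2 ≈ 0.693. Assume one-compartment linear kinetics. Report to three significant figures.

(a) 3030 mg; (b) 58.9 mg/h

Vd = 9.9 L/kg × 94 kg = 930.6 L
LD = Vd × C = 930.6 × 3.26 = 3034 mg
CL = 0.693 × Vd / t½ = 0.693 × 930.6 / 35.7 = 18.06 L/h
Infusion rate = CL × Css = 18.06 × 3.26 = 58.88 mg/h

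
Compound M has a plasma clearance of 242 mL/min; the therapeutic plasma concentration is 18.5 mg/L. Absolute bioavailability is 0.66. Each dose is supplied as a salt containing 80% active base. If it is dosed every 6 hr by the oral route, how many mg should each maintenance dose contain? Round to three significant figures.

CL = 242 mL/min = 242 × 0.06 = 14.52 L/h
D = CL × Css × τ / F / S = 14.52 × 18.5 × 6 / 0.66 / 0.8 = 3053 mg

3050 mg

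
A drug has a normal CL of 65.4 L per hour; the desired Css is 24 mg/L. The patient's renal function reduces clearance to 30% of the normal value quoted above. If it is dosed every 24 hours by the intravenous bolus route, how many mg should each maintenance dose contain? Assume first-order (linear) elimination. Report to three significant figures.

11300 mg

Patient clearance = 0.3 × 65.40 = 19.62 L/h
D = CL × Css × τ = 19.62 × 24 × 24 = 11300 mg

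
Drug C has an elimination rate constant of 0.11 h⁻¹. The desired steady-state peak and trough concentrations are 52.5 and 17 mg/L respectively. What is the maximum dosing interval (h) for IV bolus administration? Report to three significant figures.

10.3 h

Between IV bolus doses, concentration decays as C = C₀·e^(−kτ), so C_peak/C_trough = e^(kτ).
τ_max = ln(C_peak/C_trough) / k = ln(52.5/17) / 0.1100 = 1.128 / 0.1100 = 10.25 h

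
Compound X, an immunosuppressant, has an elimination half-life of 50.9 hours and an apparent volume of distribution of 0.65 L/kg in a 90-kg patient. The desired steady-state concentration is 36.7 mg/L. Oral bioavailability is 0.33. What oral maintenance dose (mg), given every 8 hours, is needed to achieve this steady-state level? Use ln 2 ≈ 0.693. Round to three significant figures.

709 mg

Vd(total) = 90 kg × 0.65 L/kg = 58.50 L
CL = ln 2 · Vd / t½ = 0.693 × 58.50 / 50.9 = 0.7965 L/h
D = CL × Css × τ / F = 0.7965 × 36.7 × 8 / 0.33 = 708.6 mg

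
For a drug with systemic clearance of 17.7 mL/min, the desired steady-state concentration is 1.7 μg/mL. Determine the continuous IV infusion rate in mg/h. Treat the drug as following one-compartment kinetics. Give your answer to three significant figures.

1.81 mg/h

Convert clearance: 17.7 mL/min × 60 min/h ÷ 1000 mL/L = 1.062 L/h
R₀ = 1.062 × 1.7 = 1.805 mg/h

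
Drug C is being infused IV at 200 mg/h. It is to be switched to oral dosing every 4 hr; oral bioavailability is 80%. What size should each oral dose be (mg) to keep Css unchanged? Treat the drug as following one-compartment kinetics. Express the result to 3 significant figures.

1000 mg

To maintain the same Css, the systemic dosing rate must be unchanged: F·D/τ = infusion rate.
D = rate × τ / F = 200 × 4 / 0.8 = 1000 mg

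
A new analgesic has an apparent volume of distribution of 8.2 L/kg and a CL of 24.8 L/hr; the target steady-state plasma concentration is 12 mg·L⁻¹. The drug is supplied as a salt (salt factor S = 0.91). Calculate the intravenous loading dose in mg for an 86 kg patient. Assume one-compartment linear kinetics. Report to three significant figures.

9300 mg

Vd(total) = 86 kg × 8.2 L/kg = 705.2 L
Loading dose depends on Vd (not clearance): it fills the distribution volume.
LD = Vd × C / S = 705.2 × 12.00 / 0.91 = 9299 mg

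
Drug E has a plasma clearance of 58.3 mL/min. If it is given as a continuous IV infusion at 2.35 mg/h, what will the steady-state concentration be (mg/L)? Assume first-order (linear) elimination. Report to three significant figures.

0.672 mg/L

CL = 58.3 mL/min × 60/1000 = 3.498 L/h
Css = rate / CL = 2.35 / 3.498 = 0.6718 mg/L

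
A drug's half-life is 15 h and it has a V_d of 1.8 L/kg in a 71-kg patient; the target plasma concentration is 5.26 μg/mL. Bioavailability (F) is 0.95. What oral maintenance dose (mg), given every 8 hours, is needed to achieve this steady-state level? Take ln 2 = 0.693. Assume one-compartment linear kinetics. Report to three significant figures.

262 mg

Vd = 1.8 L/kg × 71 kg = 127.8 L
CL = ln 2 · Vd / t½ = 0.693 × 127.8 / 15 = 5.904 L/h
D = CL × Css × τ / F = 5.904 × 5.26 × 8 / 0.95 = 261.5 mg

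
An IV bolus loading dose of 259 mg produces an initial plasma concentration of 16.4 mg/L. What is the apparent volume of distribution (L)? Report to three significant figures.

Immediately after an IV bolus, C₀ = Dose / Vd, so Vd = Dose / C₀.
Vd = 259 / 16.4 = 15.79 L

15.8 L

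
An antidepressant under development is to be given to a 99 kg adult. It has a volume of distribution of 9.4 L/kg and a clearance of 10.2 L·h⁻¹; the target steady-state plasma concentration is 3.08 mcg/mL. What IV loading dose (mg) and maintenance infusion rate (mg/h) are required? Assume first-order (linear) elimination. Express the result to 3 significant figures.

(a) 2870 mg; (b) 31.4 mg/h

Total Vd = 9.4 × 99 = 930.6 L
Loading: fill Vd to C_target → 930.6 L × 3.08 mg/L = 2866 mg
Infusion rate = 10.20 L/h × 3.08 mg/L = 31.42 mg/h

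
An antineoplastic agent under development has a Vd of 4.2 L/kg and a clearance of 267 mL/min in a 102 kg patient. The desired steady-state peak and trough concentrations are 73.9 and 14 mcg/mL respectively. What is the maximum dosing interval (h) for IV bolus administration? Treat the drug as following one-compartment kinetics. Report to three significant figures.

44.5 h

Vd = 4.2 L/kg × 102 kg = 428.4 L
CL = 267 mL/min = 267 × 0.06 = 16.02 L/h
k = CL / Vd = 16.02 / 428.4 = 0.03739 h⁻¹
Between IV bolus doses, concentration decays as C = C₀·e^(−kτ), so C_peak/C_trough = e^(kτ).
τ_max = ln(C_peak/C_trough) / k = ln(73.9/14) / 0.03739 = 1.664 / 0.03739 = 44.50 h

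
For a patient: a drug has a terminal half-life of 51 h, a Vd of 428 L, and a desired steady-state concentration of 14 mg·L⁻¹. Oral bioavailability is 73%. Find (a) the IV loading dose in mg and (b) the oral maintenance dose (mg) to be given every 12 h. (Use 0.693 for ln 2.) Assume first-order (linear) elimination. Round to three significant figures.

LD = Vd × C = 428.0 × 14 = 5992 mg
CL = 0.693 × Vd / t½ = 0.693 × 428.0 / 51 = 5.816 L/h
D = CL × Css × τ / F = 5.816 × 14 × 12 / 0.73 = 1338 mg

(a) 5990 mg; (b) 1340 mg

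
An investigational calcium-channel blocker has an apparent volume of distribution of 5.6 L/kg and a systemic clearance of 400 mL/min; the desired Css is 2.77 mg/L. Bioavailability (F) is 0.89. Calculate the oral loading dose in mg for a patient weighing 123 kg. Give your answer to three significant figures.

Total Vd = 5.6 × 123 = 688.8 L
LD = Vd × C / F = 688.8 × 2.770 / 0.89 = 2144 mg

2140 mg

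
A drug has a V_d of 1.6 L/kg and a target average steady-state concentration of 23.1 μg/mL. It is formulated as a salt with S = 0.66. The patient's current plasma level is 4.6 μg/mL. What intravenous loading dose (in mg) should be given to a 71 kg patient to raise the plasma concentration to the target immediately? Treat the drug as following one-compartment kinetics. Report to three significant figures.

3180 mg

Vd = 1.6 L/kg × 71 kg = 113.6 L
Concentration deficit ΔC = 23.1 − 4.6 = 18.50 mg/L
LD = Vd × ΔC / S = 113.6 × 18.50 / 0.66 = 3184 mg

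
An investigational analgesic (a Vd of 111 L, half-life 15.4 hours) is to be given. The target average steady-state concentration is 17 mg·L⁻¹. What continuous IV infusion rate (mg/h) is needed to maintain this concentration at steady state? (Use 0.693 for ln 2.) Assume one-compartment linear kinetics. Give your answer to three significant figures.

84.9 mg/h

CL = 0.693 × Vd / t½ = 0.693 × 111.0 / 15.4 = 4.995 L/h
Infusion rate = CL × Css = 4.995 × 17 = 84.92 mg/h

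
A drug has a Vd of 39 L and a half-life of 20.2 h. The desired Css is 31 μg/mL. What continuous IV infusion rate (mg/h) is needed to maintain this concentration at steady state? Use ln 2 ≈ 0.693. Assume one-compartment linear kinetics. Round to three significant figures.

41.5 mg/h

CL = 0.693 × Vd / t½ = 0.693 × 39.00 / 20.2 = 1.338 L/h
Infusion rate = CL × Css = 1.338 × 31 = 41.48 mg/h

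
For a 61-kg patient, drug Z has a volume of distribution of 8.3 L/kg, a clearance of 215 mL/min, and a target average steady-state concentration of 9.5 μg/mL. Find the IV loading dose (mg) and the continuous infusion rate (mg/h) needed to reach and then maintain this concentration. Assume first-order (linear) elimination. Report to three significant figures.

Total Vd = 8.3 × 61 = 506.3 L
LD = Vd · C_target = 506.3 × 9.5 = 4810 mg
Convert clearance: 215 mL/min × 60 min/h ÷ 1000 mL/L = 12.90 L/h
Infusion rate = 12.90 L/h × 9.5 mg/L = 122.6 mg/h

(a) 4810 mg; (b) 123 mg/h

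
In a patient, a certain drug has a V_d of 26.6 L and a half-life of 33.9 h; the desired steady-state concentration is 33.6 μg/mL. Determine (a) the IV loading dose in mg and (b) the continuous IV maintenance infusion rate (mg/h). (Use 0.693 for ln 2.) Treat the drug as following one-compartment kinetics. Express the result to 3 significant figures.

LD = Vd × C = 26.60 × 33.6 = 893.8 mg
CL = 0.693 × Vd / t½ = 0.693 × 26.60 / 33.9 = 0.5438 L/h
Infusion rate = CL × Css = 0.5438 × 33.6 = 18.27 mg/h

(a) 894 mg; (b) 18.3 mg/h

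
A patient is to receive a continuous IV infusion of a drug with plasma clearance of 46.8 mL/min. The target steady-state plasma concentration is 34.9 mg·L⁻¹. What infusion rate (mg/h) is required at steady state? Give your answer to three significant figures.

Convert clearance: 46.8 mL/min × 60 min/h ÷ 1000 mL/L = 2.808 L/h
R₀ = 2.808 × 34.9 = 98.00 mg/h

98.0 mg/h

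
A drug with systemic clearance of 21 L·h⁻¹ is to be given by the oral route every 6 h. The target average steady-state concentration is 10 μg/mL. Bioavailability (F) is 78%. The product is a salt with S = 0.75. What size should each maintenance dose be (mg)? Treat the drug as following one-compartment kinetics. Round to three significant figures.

2150 mg

D = CL × Css × τ / F / S = 21.00 × 10 × 6 / 0.78 / 0.75 = 2154 mg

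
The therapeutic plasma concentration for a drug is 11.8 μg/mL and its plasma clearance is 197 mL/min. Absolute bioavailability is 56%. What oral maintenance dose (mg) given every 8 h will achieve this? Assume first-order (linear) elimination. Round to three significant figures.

CL = 197 mL/min = 197 × 0.06 = 11.82 L/h
D = CL × Css × τ / F = 11.82 × 11.8 × 8 / 0.56 = 1993 mg

1990 mg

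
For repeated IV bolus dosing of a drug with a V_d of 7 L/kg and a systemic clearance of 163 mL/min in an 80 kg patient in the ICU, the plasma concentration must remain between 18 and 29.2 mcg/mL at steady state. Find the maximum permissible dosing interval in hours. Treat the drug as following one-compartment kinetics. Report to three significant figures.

27.7 h

Total Vd = 7 × 80 = 560.0 L
Convert clearance: 163 mL/min × 60 min/h ÷ 1000 mL/L = 9.780 L/h
k = CL / Vd = 9.780 / 560.0 = 0.01746 h⁻¹
Between IV bolus doses, concentration decays as C = C₀·e^(−kτ), so C_peak/C_trough = e^(kτ).
τ_max = ln(C_peak/C_trough) / k = ln(29.2/18) / 0.01746 = 0.4838 / 0.01746 = 27.71 h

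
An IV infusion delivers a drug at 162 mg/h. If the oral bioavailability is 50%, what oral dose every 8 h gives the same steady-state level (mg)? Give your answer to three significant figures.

To maintain the same Css, the systemic dosing rate must be unchanged: F·D/τ = infusion rate.
D = rate × τ / F = 162 × 8 / 0.5 = 2592 mg

2590 mg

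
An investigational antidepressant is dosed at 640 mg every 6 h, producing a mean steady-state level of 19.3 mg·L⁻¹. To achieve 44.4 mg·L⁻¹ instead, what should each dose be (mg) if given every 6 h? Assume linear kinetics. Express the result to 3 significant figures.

With linear kinetics, Css is proportional to dose rate (D/τ) at fixed clearance.
D₂ = D₁ × (Css,target / Css,current) = 640 × 44.4/19.3 = 1472 mg

1470 mg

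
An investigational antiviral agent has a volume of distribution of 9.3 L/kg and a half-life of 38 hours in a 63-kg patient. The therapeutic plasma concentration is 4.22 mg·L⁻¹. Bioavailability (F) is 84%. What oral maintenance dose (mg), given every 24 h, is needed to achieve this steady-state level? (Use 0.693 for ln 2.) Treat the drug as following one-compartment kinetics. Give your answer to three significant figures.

1290 mg

Vd = 9.3 L/kg × 63 kg = 585.9 L
k = 0.693/38 = 0.01824 h⁻¹, so CL = k·Vd = 0.01824 × 585.9 = 10.69 L/h
D = CL × Css × τ / F = 10.69 × 4.22 × 24 / 0.84 = 1289 mg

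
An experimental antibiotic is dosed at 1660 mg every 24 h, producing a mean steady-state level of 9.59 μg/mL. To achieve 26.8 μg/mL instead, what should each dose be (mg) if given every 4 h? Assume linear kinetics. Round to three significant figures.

For first-order elimination, Css ∝ F·D/(CL·τ); F and CL are unchanged, so Css ∝ D/τ.
D₂ = D₁ × (Css,target / Css,current) × (τ₂/τ₁) = 1660 × (26.8/9.59) × (4/24) = 773.2 mg

773 mg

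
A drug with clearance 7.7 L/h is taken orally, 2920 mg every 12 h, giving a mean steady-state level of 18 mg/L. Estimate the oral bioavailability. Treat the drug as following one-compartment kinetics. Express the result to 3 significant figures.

0.570

F·D/τ = CL·Css at steady state → F = CL·Css·τ / D.
F = 7.7 × 18 × 12 / 2920 = 0.570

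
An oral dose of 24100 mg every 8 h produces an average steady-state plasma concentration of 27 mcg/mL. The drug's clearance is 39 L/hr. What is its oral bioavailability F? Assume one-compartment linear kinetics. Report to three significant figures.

F·D/τ = CL·Css at steady state → F = CL·Css·τ / D.
F = 39 × 27 × 8 / 24100 = 0.350

0.350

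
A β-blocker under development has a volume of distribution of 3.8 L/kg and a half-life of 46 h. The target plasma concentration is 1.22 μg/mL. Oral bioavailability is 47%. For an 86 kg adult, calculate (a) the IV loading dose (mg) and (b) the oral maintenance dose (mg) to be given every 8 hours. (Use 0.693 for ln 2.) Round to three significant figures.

Vd(total) = 86 kg × 3.8 L/kg = 326.8 L
LD = Vd × C = 326.8 × 1.22 = 398.7 mg
CL = 0.693 × Vd / t½ = 0.693 × 326.8 / 46 = 4.923 L/h
D = CL × Css × τ / F = 4.923 × 1.22 × 8 / 0.47 = 102.2 mg

(a) 399 mg; (b) 102 mg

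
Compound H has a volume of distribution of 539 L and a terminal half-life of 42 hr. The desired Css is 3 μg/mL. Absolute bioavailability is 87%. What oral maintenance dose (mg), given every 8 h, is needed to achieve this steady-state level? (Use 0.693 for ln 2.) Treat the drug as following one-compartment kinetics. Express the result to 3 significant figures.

245 mg

CL = ln 2 · Vd / t½ = 0.693 × 539.0 / 42 = 8.894 L/h
D = CL × Css × τ / F = 8.894 × 3 × 8 / 0.87 = 245.4 mg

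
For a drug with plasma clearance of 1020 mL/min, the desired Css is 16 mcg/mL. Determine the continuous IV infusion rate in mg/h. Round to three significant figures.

Convert clearance: 1020 mL/min × 60 min/h ÷ 1000 mL/L = 61.20 L/h
Rate = CL × Css = 61.20 × 16 = 979.2 mg/h

979 mg/h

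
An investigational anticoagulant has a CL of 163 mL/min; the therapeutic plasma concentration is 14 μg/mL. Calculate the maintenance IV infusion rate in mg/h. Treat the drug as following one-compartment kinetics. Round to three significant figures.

137 mg/h

CL = 163 mL/min = 163 × 0.06 = 9.780 L/h
At steady state, infusion rate equals elimination rate: rate in = CL × Css.
Rate = CL × Css = 9.780 × 14 = 136.9 mg/h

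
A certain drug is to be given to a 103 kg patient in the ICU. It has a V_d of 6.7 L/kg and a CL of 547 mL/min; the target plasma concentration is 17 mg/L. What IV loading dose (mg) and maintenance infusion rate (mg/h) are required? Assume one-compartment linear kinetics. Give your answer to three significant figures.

(a) 11700 mg; (b) 558 mg/h

Vd(total) = 103 kg × 6.7 L/kg = 690.1 L
LD = Vd · C_target = 690.1 × 17 = 11730 mg
CL = 547 mL/min × 60/1000 = 32.82 L/h
Maintenance infusion rate = CL × Css = 32.82 × 17 = 557.9 mg/h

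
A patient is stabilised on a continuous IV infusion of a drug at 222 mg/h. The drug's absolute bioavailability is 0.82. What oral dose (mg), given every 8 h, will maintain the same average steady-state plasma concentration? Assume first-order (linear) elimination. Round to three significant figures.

To maintain the same Css, the systemic dosing rate must be unchanged: F·D/τ = infusion rate.
D = rate × τ / F = 222 × 8 / 0.82 = 2166 mg

2170 mg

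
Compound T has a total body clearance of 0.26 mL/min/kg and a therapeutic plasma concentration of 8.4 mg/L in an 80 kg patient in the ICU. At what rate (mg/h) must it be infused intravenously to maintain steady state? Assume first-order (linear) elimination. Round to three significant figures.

10.5 mg/h

CL = 0.26 mL/min/kg × 80 kg = 20.80 mL/min = 20.80 × 60/1000 = 1.248 L/h
R₀ = 1.248 × 8.4 = 10.48 mg/h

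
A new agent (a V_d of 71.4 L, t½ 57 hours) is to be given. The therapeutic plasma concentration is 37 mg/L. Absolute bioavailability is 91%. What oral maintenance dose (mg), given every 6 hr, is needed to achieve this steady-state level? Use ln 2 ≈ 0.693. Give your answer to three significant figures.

212 mg

k = 0.693/57 = 0.01216 h⁻¹, so CL = k·Vd = 0.01216 × 71.40 = 0.8682 L/h
D = CL × Css × τ / F = 0.8682 × 37 × 6 / 0.91 = 211.8 mg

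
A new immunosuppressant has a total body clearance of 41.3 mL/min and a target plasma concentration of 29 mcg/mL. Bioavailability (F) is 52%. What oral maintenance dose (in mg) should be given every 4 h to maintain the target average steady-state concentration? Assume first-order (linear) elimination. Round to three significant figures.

CL = 41.3 mL/min = 41.3 × 0.06 = 2.478 L/h
D = CL × Css × τ / F = 2.478 × 29 × 4 / 0.52 = 552.8 mg

553 mg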